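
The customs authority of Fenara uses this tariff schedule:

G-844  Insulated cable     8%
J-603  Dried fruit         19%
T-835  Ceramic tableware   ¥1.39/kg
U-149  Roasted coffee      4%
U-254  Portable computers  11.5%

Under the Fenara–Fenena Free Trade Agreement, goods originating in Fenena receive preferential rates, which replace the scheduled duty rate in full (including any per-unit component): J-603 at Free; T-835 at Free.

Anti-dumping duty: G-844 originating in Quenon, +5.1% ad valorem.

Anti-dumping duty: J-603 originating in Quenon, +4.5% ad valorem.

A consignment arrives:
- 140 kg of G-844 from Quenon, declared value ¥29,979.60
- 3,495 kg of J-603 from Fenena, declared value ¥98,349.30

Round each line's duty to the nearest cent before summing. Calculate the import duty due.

Line 1 (G-844, Quenon, 140 kg, ¥29,979.60):
Base rate for G-844 is 8%.
Additional duty on G-844 from Quenon: +5.1%. Applied ad valorem rate: 8% + 5.1% = 13.1%.
Duty = ¥29,979.60 × 13.1% = ¥3,927.33.
Line 2 (J-603, Fenena, 3,495 kg, ¥98,349.30):
Base rate for J-603 is 19%.
Origin Fenena qualifies under the Fenara–Fenena agreement and J-603 is covered: preferential rate Free applies instead.
The additional-duty order on J-603 targets Quenon, not Fenena; it does not apply.
Duty = ¥98,349.30 × 0% = ¥0.00.
Total = ¥3,927.33 + ¥0.00 = ¥3,927.33.

¥3,927.33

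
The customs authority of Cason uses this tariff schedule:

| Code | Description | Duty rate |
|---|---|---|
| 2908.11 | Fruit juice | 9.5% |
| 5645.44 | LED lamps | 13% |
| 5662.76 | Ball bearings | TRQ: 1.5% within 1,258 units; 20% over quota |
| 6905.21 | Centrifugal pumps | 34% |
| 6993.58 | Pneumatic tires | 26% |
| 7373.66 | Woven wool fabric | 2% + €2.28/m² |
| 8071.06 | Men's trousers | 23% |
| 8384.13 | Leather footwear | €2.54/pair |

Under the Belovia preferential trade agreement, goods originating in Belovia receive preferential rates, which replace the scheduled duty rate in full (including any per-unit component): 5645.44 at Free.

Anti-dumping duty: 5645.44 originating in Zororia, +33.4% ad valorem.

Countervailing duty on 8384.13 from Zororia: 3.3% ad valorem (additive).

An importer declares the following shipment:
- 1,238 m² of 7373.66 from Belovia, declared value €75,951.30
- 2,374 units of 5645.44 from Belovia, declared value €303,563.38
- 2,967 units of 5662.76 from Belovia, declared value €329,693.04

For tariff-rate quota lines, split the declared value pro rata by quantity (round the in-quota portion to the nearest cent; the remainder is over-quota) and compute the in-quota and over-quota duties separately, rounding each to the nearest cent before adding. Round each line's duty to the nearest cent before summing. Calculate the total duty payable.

€44,419.32

Line 1 (7373.66, Belovia, 1,238 m², €75,951.30):
Base rate for 7373.66 is 2% + €2.28/m².
Origin Belovia is the FTA partner but 7373.66 is not on the preference list; base rate stands.
Duty = €75,951.30 × 2% + 1,238 × €2.28 = €4,341.67.
Line 2 (5645.44, Belovia, 2,374 units, €303,563.38):
Base rate for 5645.44 is 13%.
Origin Belovia qualifies under the Cason–Belovia agreement and 5645.44 is covered: preferential rate Free applies instead.
The additional-duty order on 5645.44 targets Zororia, not Belovia; it does not apply.
Duty = €303,563.38 × 0% = €0.00.
Line 3 (5662.76, Belovia, 2,967 units, €329,693.04):
Code 5662.76 is under a tariff-rate quota (threshold 1,258 units). In-quota: 1,258 units at 1.5%; over-quota: 1,709 units at 20%.
Pro-rata value split: in-quota = €329,693.04 × 1,258/2,967 = €139,788.96; over-quota = €329,693.04 − €139,788.96 = €189,904.08.
In-quota duty = €139,788.96 × 1.5% = €2,096.83. Over-quota duty = €189,904.08 × 20% = €37,980.82.
Line duty = €2,096.83 + €37,980.82 = €40,077.65.
Total = €4,341.67 + €0.00 + €40,077.65 = €44,419.32.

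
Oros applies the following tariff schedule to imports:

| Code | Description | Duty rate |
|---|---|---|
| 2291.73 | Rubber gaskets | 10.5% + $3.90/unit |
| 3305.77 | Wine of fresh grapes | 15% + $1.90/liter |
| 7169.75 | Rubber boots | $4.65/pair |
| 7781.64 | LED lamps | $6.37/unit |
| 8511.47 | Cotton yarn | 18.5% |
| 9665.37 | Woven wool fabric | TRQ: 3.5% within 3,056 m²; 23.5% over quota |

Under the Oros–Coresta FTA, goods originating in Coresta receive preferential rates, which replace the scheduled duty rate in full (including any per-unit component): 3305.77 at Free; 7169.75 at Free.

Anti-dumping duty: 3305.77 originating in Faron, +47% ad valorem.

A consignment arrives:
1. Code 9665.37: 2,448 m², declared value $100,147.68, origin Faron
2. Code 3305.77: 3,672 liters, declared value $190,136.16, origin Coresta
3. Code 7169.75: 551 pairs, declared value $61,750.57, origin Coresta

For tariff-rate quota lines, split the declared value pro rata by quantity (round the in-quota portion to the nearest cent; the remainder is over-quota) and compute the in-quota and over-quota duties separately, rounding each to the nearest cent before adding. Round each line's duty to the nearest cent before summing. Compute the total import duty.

$3,505.17

Line 1 (9665.37, Faron, 2,448 m², $100,147.68):
Code 9665.37 is under a tariff-rate quota (threshold 3,056 m²). Quantity 2,448 m² is within the quota, so the in-quota rate 3.5% applies to the full value.
Duty = $100,147.68 × 3.5% = $3,505.17.
Line 2 (3305.77, Coresta, 3,672 liters, $190,136.16):
Base rate for 3305.77 is 15% + $1.90/liter.
Origin Coresta qualifies under the Oros–Coresta agreement and 3305.77 is covered: preferential rate Free applies instead.
The additional-duty order on 3305.77 targets Faron, not Coresta; it does not apply.
Duty = $190,136.16 × 0% = $0.00.
Line 3 (7169.75, Coresta, 551 pairs, $61,750.57):
Base rate for 7169.75 is $4.65/pair.
Origin Coresta qualifies under the Oros–Coresta agreement and 7169.75 is covered: preferential rate Free applies instead.
Duty = $61,750.57 × 0% = $0.00.
Total = $3,505.17 + $0.00 + $0.00 = $3,505.17.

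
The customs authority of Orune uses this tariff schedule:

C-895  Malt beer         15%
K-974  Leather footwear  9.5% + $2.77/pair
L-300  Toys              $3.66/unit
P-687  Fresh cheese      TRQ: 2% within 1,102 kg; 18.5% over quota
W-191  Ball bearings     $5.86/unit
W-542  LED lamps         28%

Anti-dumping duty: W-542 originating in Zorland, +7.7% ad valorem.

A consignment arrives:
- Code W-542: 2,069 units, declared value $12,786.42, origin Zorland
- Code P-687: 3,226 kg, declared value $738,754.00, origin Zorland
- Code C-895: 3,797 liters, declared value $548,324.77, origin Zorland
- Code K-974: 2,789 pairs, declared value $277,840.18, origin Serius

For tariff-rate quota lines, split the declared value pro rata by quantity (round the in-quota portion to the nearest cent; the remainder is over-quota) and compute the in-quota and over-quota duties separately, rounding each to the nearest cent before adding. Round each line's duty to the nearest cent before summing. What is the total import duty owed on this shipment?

Line 1 (W-542, Zorland, 2,069 units, $12,786.42):
Base rate for W-542 is 28%.
Additional duty on W-542 from Zorland: +7.7%. Applied ad valorem rate: 28% + 7.7% = 35.7%.
Duty = $12,786.42 × 35.7% = $4,564.75.
Line 2 (P-687, Zorland, 3,226 kg, $738,754.00):
Code P-687 is under a tariff-rate quota (threshold 1,102 kg). In-quota: 1,102 kg at 2%; over-quota: 2,124 kg at 18.5%.
Pro-rata value split: in-quota = $738,754.00 × 1,102/3,226 = $252,358.00; over-quota = $738,754.00 − $252,358.00 = $486,396.00.
In-quota duty = $252,358.00 × 2% = $5,047.16. Over-quota duty = $486,396.00 × 18.5% = $89,983.26.
Line duty = $5,047.16 + $89,983.26 = $95,030.42.
Line 3 (C-895, Zorland, 3,797 liters, $548,324.77):
Base rate for C-895 is 15%.
Duty = $548,324.77 × 15% = $82,248.72.
Line 4 (K-974, Serius, 2,789 pairs, $277,840.18):
Base rate for K-974 is 9.5% + $2.77/pair.
Duty = $277,840.18 × 9.5% + 2,789 × $2.77 = $34,120.35.
Total = $4,564.75 + $95,030.42 + $82,248.72 + $34,120.35 = $215,964.24.

$215,964.24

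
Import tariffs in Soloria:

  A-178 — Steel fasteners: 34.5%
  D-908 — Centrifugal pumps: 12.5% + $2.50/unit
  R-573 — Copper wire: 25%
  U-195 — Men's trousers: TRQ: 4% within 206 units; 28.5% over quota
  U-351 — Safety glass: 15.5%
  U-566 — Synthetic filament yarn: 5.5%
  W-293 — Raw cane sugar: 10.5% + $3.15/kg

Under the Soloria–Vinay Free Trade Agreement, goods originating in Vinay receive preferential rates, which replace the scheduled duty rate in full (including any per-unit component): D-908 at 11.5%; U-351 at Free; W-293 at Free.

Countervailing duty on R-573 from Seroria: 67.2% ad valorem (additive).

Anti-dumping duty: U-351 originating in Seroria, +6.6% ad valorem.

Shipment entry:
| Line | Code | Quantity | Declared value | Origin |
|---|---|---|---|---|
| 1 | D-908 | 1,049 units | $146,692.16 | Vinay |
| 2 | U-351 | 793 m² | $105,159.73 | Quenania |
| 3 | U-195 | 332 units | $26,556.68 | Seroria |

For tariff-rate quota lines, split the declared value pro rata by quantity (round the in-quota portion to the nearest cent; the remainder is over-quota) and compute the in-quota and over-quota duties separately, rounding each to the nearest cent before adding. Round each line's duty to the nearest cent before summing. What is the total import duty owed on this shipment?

$36,700.92

Line 1 (D-908, Vinay, 1,049 units, $146,692.16):
Base rate for D-908 is 12.5% + $2.50/unit.
Origin Vinay qualifies under the Soloria–Vinay agreement and D-908 is covered: preferential rate 11.5% applies instead.
Duty = $146,692.16 × 11.5% = $16,869.60.
Line 2 (U-351, Quenania, 793 m², $105,159.73):
Base rate for U-351 is 15.5%.
U-351 has an FTA preferential rate, but origin Quenania is not Vinay; base rate stands.
The additional-duty order on U-351 targets Seroria, not Quenania; it does not apply.
Duty = $105,159.73 × 15.5% = $16,299.76.
Line 3 (U-195, Seroria, 332 units, $26,556.68):
Code U-195 is under a tariff-rate quota (threshold 206 units). In-quota: 206 units at 4%; over-quota: 126 units at 28.5%.
Pro-rata value split: in-quota = $26,556.68 × 206/332 = $16,477.94; over-quota = $26,556.68 − $16,477.94 = $10,078.74.
In-quota duty = $16,477.94 × 4% = $659.12. Over-quota duty = $10,078.74 × 28.5% = $2,872.44.
Line duty = $659.12 + $2,872.44 = $3,531.56.
Total = $16,869.60 + $16,299.76 + $3,531.56 = $36,700.92.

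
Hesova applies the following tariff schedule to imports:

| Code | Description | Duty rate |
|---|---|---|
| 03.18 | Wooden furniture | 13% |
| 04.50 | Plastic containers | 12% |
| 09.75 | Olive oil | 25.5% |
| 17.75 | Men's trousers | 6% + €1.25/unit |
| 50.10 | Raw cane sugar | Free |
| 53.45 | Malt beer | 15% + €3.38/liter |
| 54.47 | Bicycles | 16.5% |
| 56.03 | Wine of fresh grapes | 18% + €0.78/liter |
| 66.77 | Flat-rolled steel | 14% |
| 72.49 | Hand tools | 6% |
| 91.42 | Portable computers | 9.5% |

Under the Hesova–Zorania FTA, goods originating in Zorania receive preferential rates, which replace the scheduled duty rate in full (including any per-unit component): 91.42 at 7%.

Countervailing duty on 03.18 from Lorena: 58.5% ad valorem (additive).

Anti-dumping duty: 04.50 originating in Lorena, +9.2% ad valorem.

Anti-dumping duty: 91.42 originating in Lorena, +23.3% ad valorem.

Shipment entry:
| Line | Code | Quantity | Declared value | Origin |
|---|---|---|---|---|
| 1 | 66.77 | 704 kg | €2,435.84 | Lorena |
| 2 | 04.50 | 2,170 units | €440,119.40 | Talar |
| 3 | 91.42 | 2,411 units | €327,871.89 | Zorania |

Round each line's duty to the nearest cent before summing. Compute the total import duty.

€76,106.38

Line 1 (66.77, Lorena, 704 kg, €2,435.84):
Base rate for 66.77 is 14%.
Duty = €2,435.84 × 14% = €341.02.
Line 2 (04.50, Talar, 2,170 units, €440,119.40):
Base rate for 04.50 is 12%.
The additional-duty order on 04.50 targets Lorena, not Talar; it does not apply.
Duty = €440,119.40 × 12% = €52,814.33.
Line 3 (91.42, Zorania, 2,411 units, €327,871.89):
Base rate for 91.42 is 9.5%.
Origin Zorania qualifies under the Hesova–Zorania agreement and 91.42 is covered: preferential rate 7% applies instead.
The additional-duty order on 91.42 targets Lorena, not Zorania; it does not apply.
Duty = €327,871.89 × 7% = €22,951.03.
Total = €341.02 + €52,814.33 + €22,951.03 = €76,106.38.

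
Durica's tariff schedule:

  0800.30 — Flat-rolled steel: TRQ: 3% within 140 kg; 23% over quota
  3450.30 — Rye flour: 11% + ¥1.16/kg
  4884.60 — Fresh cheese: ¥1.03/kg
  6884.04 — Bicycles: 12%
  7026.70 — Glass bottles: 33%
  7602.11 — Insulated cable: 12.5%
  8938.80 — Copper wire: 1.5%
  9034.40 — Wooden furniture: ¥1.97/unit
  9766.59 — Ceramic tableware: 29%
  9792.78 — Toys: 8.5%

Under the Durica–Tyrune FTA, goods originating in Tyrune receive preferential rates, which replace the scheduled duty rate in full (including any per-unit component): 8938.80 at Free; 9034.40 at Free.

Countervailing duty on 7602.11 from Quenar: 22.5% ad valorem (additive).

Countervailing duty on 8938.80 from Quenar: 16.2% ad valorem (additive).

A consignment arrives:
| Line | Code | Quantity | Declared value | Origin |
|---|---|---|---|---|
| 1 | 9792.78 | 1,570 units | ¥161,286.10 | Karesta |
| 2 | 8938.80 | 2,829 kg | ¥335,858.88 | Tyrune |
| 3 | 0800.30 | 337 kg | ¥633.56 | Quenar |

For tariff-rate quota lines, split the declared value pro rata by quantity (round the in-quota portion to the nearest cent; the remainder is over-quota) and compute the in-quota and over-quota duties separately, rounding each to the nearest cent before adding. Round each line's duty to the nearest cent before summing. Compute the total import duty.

¥13,802.40

Line 1 (9792.78, Karesta, 1,570 units, ¥161,286.10):
Base rate for 9792.78 is 8.5%.
Duty = ¥161,286.10 × 8.5% = ¥13,709.32.
Line 2 (8938.80, Tyrune, 2,829 kg, ¥335,858.88):
Base rate for 8938.80 is 1.5%.
Origin Tyrune qualifies under the Durica–Tyrune agreement and 8938.80 is covered: preferential rate Free applies instead.
The additional-duty order on 8938.80 targets Quenar, not Tyrune; it does not apply.
Duty = ¥335,858.88 × 0% = ¥0.00.
Line 3 (0800.30, Quenar, 337 kg, ¥633.56):
Code 0800.30 is under a tariff-rate quota (threshold 140 kg). In-quota: 140 kg at 3%; over-quota: 197 kg at 23%.
Pro-rata value split: in-quota = ¥633.56 × 140/337 = ¥263.20; over-quota = ¥633.56 − ¥263.20 = ¥370.36.
In-quota duty = ¥263.20 × 3% = ¥7.90. Over-quota duty = ¥370.36 × 23% = ¥85.18.
Line duty = ¥7.90 + ¥85.18 = ¥93.08.
Total = ¥13,709.32 + ¥0.00 + ¥93.08 = ¥13,802.40.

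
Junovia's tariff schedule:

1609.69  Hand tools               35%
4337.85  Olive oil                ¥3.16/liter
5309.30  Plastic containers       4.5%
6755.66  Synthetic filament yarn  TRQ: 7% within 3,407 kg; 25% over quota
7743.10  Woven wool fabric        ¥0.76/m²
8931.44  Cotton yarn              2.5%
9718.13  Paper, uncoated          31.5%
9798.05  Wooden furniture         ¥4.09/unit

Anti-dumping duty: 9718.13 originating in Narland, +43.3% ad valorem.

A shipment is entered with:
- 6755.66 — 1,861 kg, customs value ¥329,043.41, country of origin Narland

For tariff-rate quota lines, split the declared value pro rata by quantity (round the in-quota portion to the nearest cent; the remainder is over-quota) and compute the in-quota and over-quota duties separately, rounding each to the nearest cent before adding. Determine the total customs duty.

¥23,033.04

Line 1 (6755.66, Narland, 1,861 kg, ¥329,043.41):
Code 6755.66 is under a tariff-rate quota (threshold 3,407 kg). Quantity 1,861 kg is within the quota, so the in-quota rate 7% applies to the full value.
Duty = ¥329,043.41 × 7% = ¥23,033.04.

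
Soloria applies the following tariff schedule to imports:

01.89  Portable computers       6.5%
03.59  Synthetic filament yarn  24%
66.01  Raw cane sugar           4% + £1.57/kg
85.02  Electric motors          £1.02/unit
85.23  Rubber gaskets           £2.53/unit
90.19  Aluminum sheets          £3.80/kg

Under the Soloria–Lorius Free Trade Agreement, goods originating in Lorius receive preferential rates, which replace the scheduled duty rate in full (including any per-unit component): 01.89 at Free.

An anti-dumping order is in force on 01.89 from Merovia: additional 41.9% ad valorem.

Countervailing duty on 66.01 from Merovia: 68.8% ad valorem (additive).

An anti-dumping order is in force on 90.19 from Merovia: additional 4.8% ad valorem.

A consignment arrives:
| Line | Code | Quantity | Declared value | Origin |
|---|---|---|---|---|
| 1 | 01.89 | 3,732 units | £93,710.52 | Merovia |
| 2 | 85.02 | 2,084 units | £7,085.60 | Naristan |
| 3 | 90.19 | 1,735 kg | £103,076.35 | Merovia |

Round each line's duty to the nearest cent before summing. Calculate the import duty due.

£59,022.23

Line 1 (01.89, Merovia, 3,732 units, £93,710.52):
Base rate for 01.89 is 6.5%.
01.89 has an FTA preferential rate, but origin Merovia is not Lorius; base rate stands.
Additional duty on 01.89 from Merovia: +41.9%. Applied ad valorem rate: 6.5% + 41.9% = 48.4%.
Duty = £93,710.52 × 48.4% = £45,355.89.
Line 2 (85.02, Naristan, 2,084 units, £7,085.60):
Base rate for 85.02 is £1.02/unit.
Duty = 2,084 × £1.02 = £2,125.68.
Line 3 (90.19, Merovia, 1,735 kg, £103,076.35):
Base rate for 90.19 is £3.80/kg.
Additional duty on 90.19 from Merovia: +4.8% ad valorem. Applied ad valorem rate = 4.8%.
Duty = £103,076.35 × 4.8% + 1,735 × £3.80 = £11,540.66.
Total = £45,355.89 + £2,125.68 + £11,540.66 = £59,022.23.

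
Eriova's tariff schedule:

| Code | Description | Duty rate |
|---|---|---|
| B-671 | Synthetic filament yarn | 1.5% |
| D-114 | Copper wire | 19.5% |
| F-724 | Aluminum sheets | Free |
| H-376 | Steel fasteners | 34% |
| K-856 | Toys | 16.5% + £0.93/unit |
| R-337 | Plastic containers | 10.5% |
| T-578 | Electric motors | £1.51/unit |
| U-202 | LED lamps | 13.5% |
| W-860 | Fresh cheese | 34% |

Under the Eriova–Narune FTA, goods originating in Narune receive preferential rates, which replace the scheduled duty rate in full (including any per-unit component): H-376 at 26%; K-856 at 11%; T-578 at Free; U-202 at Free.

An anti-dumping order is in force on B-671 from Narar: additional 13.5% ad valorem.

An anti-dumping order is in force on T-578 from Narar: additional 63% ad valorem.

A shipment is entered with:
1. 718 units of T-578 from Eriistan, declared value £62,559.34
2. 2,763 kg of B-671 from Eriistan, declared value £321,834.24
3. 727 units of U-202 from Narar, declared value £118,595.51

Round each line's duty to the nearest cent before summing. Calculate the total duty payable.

£21,922.08

Line 1 (T-578, Eriistan, 718 units, £62,559.34):
Base rate for T-578 is £1.51/unit.
T-578 has an FTA preferential rate, but origin Eriistan is not Narune; base rate stands.
The additional-duty order on T-578 targets Narar, not Eriistan; it does not apply.
Duty = 718 × £1.51 = £1,084.18.
Line 2 (B-671, Eriistan, 2,763 kg, £321,834.24):
Base rate for B-671 is 1.5%.
The additional-duty order on B-671 targets Narar, not Eriistan; it does not apply.
Duty = £321,834.24 × 1.5% = £4,827.51.
Line 3 (U-202, Narar, 727 units, £118,595.51):
Base rate for U-202 is 13.5%.
U-202 has an FTA preferential rate, but origin Narar is not Narune; base rate stands.
Duty = £118,595.51 × 13.5% = £16,010.39.
Total = £1,084.18 + £4,827.51 + £16,010.39 = £21,922.08.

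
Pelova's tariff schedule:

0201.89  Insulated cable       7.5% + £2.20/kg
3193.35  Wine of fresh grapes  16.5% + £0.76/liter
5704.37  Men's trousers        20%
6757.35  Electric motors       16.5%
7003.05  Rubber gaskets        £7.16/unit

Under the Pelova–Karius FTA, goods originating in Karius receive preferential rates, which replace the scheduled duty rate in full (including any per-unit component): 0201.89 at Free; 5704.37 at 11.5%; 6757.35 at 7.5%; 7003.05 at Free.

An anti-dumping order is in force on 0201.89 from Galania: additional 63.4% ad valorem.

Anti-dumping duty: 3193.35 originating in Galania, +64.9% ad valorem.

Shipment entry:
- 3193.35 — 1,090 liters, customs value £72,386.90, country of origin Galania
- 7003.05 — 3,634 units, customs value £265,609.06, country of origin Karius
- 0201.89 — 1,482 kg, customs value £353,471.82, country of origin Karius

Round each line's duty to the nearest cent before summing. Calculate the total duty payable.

Line 1 (3193.35, Galania, 1,090 liters, £72,386.90):
Base rate for 3193.35 is 16.5% + £0.76/liter.
Additional duty on 3193.35 from Galania: +64.9%. Applied ad valorem rate: 16.5% + 64.9% = 81.4%.
Duty = £72,386.90 × 81.4% + 1,090 × £0.76 = £59,751.34.
Line 2 (7003.05, Karius, 3,634 units, £265,609.06):
Base rate for 7003.05 is £7.16/unit.
Origin Karius qualifies under the Pelova–Karius agreement and 7003.05 is covered: preferential rate Free applies instead.
Duty = £265,609.06 × 0% = £0.00.
Line 3 (0201.89, Karius, 1,482 kg, £353,471.82):
Base rate for 0201.89 is 7.5% + £2.20/kg.
Origin Karius qualifies under the Pelova–Karius agreement and 0201.89 is covered: preferential rate Free applies instead.
The additional-duty order on 0201.89 targets Galania, not Karius; it does not apply.
Duty = £353,471.82 × 0% = £0.00.
Total = £59,751.34 + £0.00 + £0.00 = £59,751.34.

£59,751.34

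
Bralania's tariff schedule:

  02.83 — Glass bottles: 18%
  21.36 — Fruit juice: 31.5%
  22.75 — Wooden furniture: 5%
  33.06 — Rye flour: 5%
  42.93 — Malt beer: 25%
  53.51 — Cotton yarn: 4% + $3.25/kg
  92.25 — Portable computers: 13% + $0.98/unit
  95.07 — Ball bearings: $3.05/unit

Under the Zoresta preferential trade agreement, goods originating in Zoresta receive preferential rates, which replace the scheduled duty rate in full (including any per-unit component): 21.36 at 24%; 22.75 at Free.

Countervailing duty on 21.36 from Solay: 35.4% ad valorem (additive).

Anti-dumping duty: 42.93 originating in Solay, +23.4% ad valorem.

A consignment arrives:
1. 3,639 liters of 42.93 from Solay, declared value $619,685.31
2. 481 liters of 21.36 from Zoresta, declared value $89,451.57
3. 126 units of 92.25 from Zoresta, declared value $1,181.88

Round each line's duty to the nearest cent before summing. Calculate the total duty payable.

$321,673.19

Line 1 (42.93, Solay, 3,639 liters, $619,685.31):
Base rate for 42.93 is 25%.
Additional duty on 42.93 from Solay: +23.4%. Applied ad valorem rate: 25% + 23.4% = 48.4%.
Duty = $619,685.31 × 48.4% = $299,927.69.
Line 2 (21.36, Zoresta, 481 liters, $89,451.57):
Base rate for 21.36 is 31.5%.
Origin Zoresta qualifies under the Bralania–Zoresta agreement and 21.36 is covered: preferential rate 24% applies instead.
The additional-duty order on 21.36 targets Solay, not Zoresta; it does not apply.
Duty = $89,451.57 × 24% = $21,468.38.
Line 3 (92.25, Zoresta, 126 units, $1,181.88):
Base rate for 92.25 is 13% + $0.98/unit.
Origin Zoresta is the FTA partner but 92.25 is not on the preference list; base rate stands.
Duty = $1,181.88 × 13% + 126 × $0.98 = $277.12.
Total = $299,927.69 + $21,468.38 + $277.12 = $321,673.19.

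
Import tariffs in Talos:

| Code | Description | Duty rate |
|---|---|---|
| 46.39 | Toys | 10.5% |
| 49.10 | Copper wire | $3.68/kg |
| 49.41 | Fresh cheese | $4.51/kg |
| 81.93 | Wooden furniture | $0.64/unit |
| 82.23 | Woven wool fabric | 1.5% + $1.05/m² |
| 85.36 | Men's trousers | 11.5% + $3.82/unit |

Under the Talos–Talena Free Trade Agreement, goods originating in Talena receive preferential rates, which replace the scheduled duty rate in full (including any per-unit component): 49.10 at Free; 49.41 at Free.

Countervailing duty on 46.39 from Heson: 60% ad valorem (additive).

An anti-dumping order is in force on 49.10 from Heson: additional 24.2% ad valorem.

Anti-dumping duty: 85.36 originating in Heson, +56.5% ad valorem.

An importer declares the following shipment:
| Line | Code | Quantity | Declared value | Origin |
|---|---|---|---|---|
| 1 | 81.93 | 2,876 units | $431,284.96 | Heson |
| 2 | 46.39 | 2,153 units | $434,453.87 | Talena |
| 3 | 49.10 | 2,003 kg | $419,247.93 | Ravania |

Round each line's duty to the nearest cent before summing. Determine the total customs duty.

Line 1 (81.93, Heson, 2,876 units, $431,284.96):
Base rate for 81.93 is $0.64/unit.
Duty = 2,876 × $0.64 = $1,840.64.
Line 2 (46.39, Talena, 2,153 units, $434,453.87):
Base rate for 46.39 is 10.5%.
Origin Talena is the FTA partner but 46.39 is not on the preference list; base rate stands.
The additional-duty order on 46.39 targets Heson, not Talena; it does not apply.
Duty = $434,453.87 × 10.5% = $45,617.66.
Line 3 (49.10, Ravania, 2,003 kg, $419,247.93):
Base rate for 49.10 is $3.68/kg.
49.10 has an FTA preferential rate, but origin Ravania is not Talena; base rate stands.
The additional-duty order on 49.10 targets Heson, not Ravania; it does not apply.
Duty = 2,003 × $3.68 = $7,371.04.
Total = $1,840.64 + $45,617.66 + $7,371.04 = $54,829.34.

$54,829.34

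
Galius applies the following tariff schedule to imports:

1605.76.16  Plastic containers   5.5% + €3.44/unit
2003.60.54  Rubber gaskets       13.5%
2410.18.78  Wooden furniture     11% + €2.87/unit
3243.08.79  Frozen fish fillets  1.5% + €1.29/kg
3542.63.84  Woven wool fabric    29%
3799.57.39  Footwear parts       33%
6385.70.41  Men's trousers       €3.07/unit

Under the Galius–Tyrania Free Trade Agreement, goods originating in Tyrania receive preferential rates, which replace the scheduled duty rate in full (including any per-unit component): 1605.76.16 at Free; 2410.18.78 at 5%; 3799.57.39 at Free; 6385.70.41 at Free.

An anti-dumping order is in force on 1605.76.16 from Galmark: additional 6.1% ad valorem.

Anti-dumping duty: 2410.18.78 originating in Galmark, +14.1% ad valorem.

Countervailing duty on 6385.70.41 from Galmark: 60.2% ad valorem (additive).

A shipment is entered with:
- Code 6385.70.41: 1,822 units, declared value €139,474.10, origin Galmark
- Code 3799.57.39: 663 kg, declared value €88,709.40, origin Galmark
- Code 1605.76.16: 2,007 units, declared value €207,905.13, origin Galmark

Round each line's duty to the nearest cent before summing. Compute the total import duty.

€149,852.13

Line 1 (6385.70.41, Galmark, 1,822 units, €139,474.10):
Base rate for 6385.70.41 is €3.07/unit.
6385.70.41 has an FTA preferential rate, but origin Galmark is not Tyrania; base rate stands.
Additional duty on 6385.70.41 from Galmark: +60.2% ad valorem. Applied ad valorem rate = 60.2%.
Duty = €139,474.10 × 60.2% + 1,822 × €3.07 = €89,556.95.
Line 2 (3799.57.39, Galmark, 663 kg, €88,709.40):
Base rate for 3799.57.39 is 33%.
3799.57.39 has an FTA preferential rate, but origin Galmark is not Tyrania; base rate stands.
Duty = €88,709.40 × 33% = €29,274.10.
Line 3 (1605.76.16, Galmark, 2,007 units, €207,905.13):
Base rate for 1605.76.16 is 5.5% + €3.44/unit.
1605.76.16 has an FTA preferential rate, but origin Galmark is not Tyrania; base rate stands.
Additional duty on 1605.76.16 from Galmark: +6.1%. Applied ad valorem rate: 5.5% + 6.1% = 11.6%.
Duty = €207,905.13 × 11.6% + 2,007 × €3.44 = €31,021.08.
Total = €89,556.95 + €29,274.10 + €31,021.08 = €149,852.13.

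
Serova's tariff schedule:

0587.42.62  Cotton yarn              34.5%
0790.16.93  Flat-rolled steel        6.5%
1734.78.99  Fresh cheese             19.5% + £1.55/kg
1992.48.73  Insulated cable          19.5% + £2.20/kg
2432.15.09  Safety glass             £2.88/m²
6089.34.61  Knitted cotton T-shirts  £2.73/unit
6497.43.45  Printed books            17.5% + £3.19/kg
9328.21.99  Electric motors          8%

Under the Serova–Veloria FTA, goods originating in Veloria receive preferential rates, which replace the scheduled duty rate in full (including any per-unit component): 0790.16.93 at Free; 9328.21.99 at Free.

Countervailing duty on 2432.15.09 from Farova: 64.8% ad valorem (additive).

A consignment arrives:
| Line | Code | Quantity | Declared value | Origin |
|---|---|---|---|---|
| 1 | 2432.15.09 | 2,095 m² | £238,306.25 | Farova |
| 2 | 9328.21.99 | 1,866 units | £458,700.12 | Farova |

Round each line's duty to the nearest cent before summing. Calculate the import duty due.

£197,152.06

Line 1 (2432.15.09, Farova, 2,095 m², £238,306.25):
Base rate for 2432.15.09 is £2.88/m².
Additional duty on 2432.15.09 from Farova: +64.8% ad valorem. Applied ad valorem rate = 64.8%.
Duty = £238,306.25 × 64.8% + 2,095 × £2.88 = £160,456.05.
Line 2 (9328.21.99, Farova, 1,866 units, £458,700.12):
Base rate for 9328.21.99 is 8%.
9328.21.99 has an FTA preferential rate, but origin Farova is not Veloria; base rate stands.
Duty = £458,700.12 × 8% = £36,696.01.
Total = £160,456.05 + £36,696.01 = £197,152.06.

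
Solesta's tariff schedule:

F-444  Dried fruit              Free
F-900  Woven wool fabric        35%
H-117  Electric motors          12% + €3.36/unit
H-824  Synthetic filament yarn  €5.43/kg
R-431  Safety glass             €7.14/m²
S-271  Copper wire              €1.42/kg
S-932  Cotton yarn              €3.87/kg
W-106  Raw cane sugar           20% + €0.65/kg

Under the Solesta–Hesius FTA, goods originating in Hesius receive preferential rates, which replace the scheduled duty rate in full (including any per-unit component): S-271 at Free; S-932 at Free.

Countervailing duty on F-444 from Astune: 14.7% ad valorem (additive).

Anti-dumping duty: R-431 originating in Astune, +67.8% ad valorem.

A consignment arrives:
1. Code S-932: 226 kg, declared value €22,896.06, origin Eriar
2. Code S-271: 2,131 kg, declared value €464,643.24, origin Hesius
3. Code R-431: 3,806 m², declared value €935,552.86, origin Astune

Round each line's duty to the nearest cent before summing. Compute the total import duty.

€662,354.30

Line 1 (S-932, Eriar, 226 kg, €22,896.06):
Base rate for S-932 is €3.87/kg.
S-932 has an FTA preferential rate, but origin Eriar is not Hesius; base rate stands.
Duty = 226 × €3.87 = €874.62.
Line 2 (S-271, Hesius, 2,131 kg, €464,643.24):
Base rate for S-271 is €1.42/kg.
Origin Hesius qualifies under the Solesta–Hesius agreement and S-271 is covered: preferential rate Free applies instead.
Duty = €464,643.24 × 0% = €0.00.
Line 3 (R-431, Astune, 3,806 m², €935,552.86):
Base rate for R-431 is €7.14/m².
Additional duty on R-431 from Astune: +67.8% ad valorem. Applied ad valorem rate = 67.8%.
Duty = €935,552.86 × 67.8% + 3,806 × €7.14 = €661,479.68.
Total = €874.62 + €0.00 + €661,479.68 = €662,354.30.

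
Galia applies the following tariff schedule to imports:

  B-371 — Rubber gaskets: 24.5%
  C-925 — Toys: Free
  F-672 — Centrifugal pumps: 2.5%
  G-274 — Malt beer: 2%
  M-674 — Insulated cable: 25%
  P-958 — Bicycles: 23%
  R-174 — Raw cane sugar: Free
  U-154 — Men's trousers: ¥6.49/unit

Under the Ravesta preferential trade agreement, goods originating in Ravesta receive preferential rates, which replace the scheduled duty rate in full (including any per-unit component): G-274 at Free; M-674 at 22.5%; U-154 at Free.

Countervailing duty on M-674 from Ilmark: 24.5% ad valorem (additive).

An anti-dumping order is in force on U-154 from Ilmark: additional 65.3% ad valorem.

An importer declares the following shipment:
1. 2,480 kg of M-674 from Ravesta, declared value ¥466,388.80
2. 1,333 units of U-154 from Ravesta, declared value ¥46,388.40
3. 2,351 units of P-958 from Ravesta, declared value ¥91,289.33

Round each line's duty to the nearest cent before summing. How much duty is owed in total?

¥125,934.03

Line 1 (M-674, Ravesta, 2,480 kg, ¥466,388.80):
Base rate for M-674 is 25%.
Origin Ravesta qualifies under the Galia–Ravesta agreement and M-674 is covered: preferential rate 22.5% applies instead.
The additional-duty order on M-674 targets Ilmark, not Ravesta; it does not apply.
Duty = ¥466,388.80 × 22.5% = ¥104,937.48.
Line 2 (U-154, Ravesta, 1,333 units, ¥46,388.40):
Base rate for U-154 is ¥6.49/unit.
Origin Ravesta qualifies under the Galia–Ravesta agreement and U-154 is covered: preferential rate Free applies instead.
The additional-duty order on U-154 targets Ilmark, not Ravesta; it does not apply.
Duty = ¥46,388.40 × 0% = ¥0.00.
Line 3 (P-958, Ravesta, 2,351 units, ¥91,289.33):
Base rate for P-958 is 23%.
Origin Ravesta is the FTA partner but P-958 is not on the preference list; base rate stands.
Duty = ¥91,289.33 × 23% = ¥20,996.55.
Total = ¥104,937.48 + ¥0.00 + ¥20,996.55 = ¥125,934.03.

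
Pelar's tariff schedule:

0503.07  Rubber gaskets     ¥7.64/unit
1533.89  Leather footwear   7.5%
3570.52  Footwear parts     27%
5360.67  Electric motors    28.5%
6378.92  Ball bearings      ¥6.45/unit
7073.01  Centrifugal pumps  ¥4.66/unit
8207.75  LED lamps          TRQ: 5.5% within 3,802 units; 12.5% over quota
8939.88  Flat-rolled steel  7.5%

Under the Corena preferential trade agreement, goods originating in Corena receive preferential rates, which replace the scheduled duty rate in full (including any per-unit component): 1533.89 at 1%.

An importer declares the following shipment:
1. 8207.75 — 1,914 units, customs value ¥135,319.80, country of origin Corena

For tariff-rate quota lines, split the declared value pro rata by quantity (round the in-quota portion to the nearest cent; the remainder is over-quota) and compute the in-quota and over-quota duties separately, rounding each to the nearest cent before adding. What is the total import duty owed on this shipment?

¥7,442.59

Line 1 (8207.75, Corena, 1,914 units, ¥135,319.80):
Code 8207.75 is under a tariff-rate quota (threshold 3,802 units). Quantity 1,914 units is within the quota, so the in-quota rate 5.5% applies to the full value.
Duty = ¥135,319.80 × 5.5% = ¥7,442.59.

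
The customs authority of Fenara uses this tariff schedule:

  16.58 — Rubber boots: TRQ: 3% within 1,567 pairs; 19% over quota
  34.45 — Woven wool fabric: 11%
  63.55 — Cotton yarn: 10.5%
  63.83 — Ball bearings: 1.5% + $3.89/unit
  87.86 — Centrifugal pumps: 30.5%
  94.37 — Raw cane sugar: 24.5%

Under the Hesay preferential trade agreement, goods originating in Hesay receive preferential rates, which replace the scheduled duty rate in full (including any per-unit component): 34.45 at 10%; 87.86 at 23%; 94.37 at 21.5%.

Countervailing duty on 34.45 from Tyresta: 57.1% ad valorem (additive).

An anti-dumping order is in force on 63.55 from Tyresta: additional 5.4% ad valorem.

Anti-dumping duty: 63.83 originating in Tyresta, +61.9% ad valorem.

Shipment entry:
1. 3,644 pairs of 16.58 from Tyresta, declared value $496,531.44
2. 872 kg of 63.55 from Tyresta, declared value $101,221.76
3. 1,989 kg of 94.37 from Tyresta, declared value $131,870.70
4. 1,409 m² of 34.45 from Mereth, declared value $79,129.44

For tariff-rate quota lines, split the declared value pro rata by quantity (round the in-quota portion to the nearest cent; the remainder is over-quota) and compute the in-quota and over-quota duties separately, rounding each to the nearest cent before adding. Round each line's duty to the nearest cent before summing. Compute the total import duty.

$117,284.68

Line 1 (16.58, Tyresta, 3,644 pairs, $496,531.44):
Code 16.58 is under a tariff-rate quota (threshold 1,567 pairs). In-quota: 1,567 pairs at 3%; over-quota: 2,077 pairs at 19%.
Pro-rata value split: in-quota = $496,531.44 × 1,567/3,644 = $213,519.42; over-quota = $496,531.44 − $213,519.42 = $283,012.02.
In-quota duty = $213,519.42 × 3% = $6,405.58. Over-quota duty = $283,012.02 × 19% = $53,772.28.
Line duty = $6,405.58 + $53,772.28 = $60,177.86.
Line 2 (63.55, Tyresta, 872 kg, $101,221.76):
Base rate for 63.55 is 10.5%.
Additional duty on 63.55 from Tyresta: +5.4%. Applied ad valorem rate: 10.5% + 5.4% = 15.9%.
Duty = $101,221.76 × 15.9% = $16,094.26.
Line 3 (94.37, Tyresta, 1,989 kg, $131,870.70):
Base rate for 94.37 is 24.5%.
94.37 has an FTA preferential rate, but origin Tyresta is not Hesay; base rate stands.
Duty = $131,870.70 × 24.5% = $32,308.32.
Line 4 (34.45, Mereth, 1,409 m², $79,129.44):
Base rate for 34.45 is 11%.
34.45 has an FTA preferential rate, but origin Mereth is not Hesay; base rate stands.
The additional-duty order on 34.45 targets Tyresta, not Mereth; it does not apply.
Duty = $79,129.44 × 11% = $8,704.24.
Total = $60,177.86 + $16,094.26 + $32,308.32 + $8,704.24 = $117,284.68.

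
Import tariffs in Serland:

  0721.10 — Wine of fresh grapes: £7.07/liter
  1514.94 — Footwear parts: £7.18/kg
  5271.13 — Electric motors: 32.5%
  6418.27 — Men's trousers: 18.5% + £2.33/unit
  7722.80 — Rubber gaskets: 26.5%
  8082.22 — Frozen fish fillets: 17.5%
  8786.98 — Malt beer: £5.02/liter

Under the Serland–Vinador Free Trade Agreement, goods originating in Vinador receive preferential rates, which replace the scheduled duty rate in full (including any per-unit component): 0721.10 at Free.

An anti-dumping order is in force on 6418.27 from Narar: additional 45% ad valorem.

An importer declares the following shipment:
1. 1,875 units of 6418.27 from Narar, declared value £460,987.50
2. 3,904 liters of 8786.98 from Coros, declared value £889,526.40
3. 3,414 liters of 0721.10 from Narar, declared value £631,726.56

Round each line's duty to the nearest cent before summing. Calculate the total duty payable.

£340,830.87

Line 1 (6418.27, Narar, 1,875 units, £460,987.50):
Base rate for 6418.27 is 18.5% + £2.33/unit.
Additional duty on 6418.27 from Narar: +45%. Applied ad valorem rate: 18.5% + 45% = 63.5%.
Duty = £460,987.50 × 63.5% + 1,875 × £2.33 = £297,095.81.
Line 2 (8786.98, Coros, 3,904 liters, £889,526.40):
Base rate for 8786.98 is £5.02/liter.
Duty = 3,904 × £5.02 = £19,598.08.
Line 3 (0721.10, Narar, 3,414 liters, £631,726.56):
Base rate for 0721.10 is £7.07/liter.
0721.10 has an FTA preferential rate, but origin Narar is not Vinador; base rate stands.
Duty = 3,414 × £7.07 = £24,136.98.
Total = £297,095.81 + £19,598.08 + £24,136.98 = £340,830.87.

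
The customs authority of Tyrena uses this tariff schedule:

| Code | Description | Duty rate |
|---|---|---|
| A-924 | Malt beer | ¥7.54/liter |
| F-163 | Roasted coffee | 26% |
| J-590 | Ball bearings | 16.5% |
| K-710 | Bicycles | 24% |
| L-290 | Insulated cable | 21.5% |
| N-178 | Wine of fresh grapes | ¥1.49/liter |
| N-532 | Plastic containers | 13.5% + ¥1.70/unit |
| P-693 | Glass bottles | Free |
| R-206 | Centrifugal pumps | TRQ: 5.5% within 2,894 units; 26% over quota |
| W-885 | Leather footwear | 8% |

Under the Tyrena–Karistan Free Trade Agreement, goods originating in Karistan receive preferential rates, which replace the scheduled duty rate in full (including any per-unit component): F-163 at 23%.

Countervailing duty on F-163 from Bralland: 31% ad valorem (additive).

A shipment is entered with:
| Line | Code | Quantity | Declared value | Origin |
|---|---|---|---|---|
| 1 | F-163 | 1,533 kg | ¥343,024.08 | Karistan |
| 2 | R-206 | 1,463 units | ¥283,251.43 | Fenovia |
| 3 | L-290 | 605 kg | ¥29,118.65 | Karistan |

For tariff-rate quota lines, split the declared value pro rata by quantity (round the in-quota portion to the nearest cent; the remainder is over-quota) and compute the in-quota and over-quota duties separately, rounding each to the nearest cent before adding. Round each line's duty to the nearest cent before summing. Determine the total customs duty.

¥100,734.88

Line 1 (F-163, Karistan, 1,533 kg, ¥343,024.08):
Base rate for F-163 is 26%.
Origin Karistan qualifies under the Tyrena–Karistan agreement and F-163 is covered: preferential rate 23% applies instead.
The additional-duty order on F-163 targets Bralland, not Karistan; it does not apply.
Duty = ¥343,024.08 × 23% = ¥78,895.54.
Line 2 (R-206, Fenovia, 1,463 units, ¥283,251.43):
Code R-206 is under a tariff-rate quota (threshold 2,894 units). Quantity 1,463 units is within the quota, so the in-quota rate 5.5% applies to the full value.
Duty = ¥283,251.43 × 5.5% = ¥15,578.83.
Line 3 (L-290, Karistan, 605 kg, ¥29,118.65):
Base rate for L-290 is 21.5%.
Origin Karistan is the FTA partner but L-290 is not on the preference list; base rate stands.
Duty = ¥29,118.65 × 21.5% = ¥6,260.51.
Total = ¥78,895.54 + ¥15,578.83 + ¥6,260.51 = ¥100,734.88.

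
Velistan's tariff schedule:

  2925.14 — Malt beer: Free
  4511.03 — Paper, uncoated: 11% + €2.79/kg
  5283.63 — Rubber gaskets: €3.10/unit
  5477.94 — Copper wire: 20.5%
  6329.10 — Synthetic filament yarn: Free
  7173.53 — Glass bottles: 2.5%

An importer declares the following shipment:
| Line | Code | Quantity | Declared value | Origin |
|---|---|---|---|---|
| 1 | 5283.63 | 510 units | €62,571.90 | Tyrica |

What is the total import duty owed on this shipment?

Line 1 (5283.63, Tyrica, 510 units, €62,571.90):
Base rate for 5283.63 is €3.10/unit.
Duty = 510 × €3.10 = €1,581.00.

€1,581.00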